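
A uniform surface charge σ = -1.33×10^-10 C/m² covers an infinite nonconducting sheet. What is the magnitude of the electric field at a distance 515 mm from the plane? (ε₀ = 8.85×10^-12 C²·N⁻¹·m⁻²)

By planar symmetry E is perpendicular to the sheet and uniform; use a Gaussian pillbox with flat faces of area A on each side of the sheet.
Flux Φ = 2EA and Q_enc = σA, so 2EA = σA/ε₀ ⇒ E = |σ|/(2ε₀), independent of distance.
E = |σ|/(2ε₀) = (1.33×10^-10)/(2·8.85×10^-12) = 7.51 N/C.

E = 7.51 V/m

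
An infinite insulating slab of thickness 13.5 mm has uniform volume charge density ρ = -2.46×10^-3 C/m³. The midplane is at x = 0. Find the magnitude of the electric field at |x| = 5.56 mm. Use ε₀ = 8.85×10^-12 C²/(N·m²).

1.55e6 N/C

By symmetry E is perpendicular to the slab. A Gaussian pillbox from −5.56 mm to +5.56 mm (face area A) lies entirely within the slab.
Q_enc = ρ·(2x)·A and flux = 2EA, so 2EA = 2ρxA/ε₀ ⇒ E = |ρ|x/ε₀.
E = (2.46×10^-3)(0.00556)/(8.85×10^-12) = 1.55e6 N/C.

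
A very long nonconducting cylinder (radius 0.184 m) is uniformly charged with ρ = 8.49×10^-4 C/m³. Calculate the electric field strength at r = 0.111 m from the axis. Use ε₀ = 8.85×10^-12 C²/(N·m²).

Choose a coaxial cylinder of radius r = 0.111 m (arbitrary length L) as the Gaussian surface (r < R).
Enclosed charge per unit length: λ_enc = ρ·πr² = (8.49×10^-4)π(0.111)² = 3.286×10^-5 C/m.
Applying ∮E·dA = Q_enc/ε₀ with the end caps contributing no flux:
E = |λ_enc|/(2πε₀r) = (3.286e-5)/(2π·8.85×10^-12·0.111) = 5.32×10^6 N/C.

5.32×10^6 N/C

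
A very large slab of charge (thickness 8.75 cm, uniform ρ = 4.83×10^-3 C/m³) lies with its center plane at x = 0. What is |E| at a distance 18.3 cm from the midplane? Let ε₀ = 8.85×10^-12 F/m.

E = 2.39×10^7 V/m

The point |x| = 18.3 cm lies outside the slab (half-thickness 0.04375 m). A symmetric pillbox spanning the full slab encloses Q_enc = ρ·d·A.
Flux = 2EA ⇒ E = |ρ|d/(2ε₀), independent of distance outside.
E = (4.83e-3)(0.0875)/(2·8.85×10^-12) = 2.39×10^7 N/C.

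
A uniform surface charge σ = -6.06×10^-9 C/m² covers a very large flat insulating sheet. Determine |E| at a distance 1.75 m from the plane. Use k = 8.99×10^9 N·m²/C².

By planar symmetry E is perpendicular to the sheet and uniform; use a Gaussian pillbox with flat faces of area A on each side of the sheet.
Flux Φ = 2EA and Q_enc = σA, so 2EA = σA/ε₀ ⇒ E = |σ|/(2ε₀), independent of distance.
E = 2πk|σ| = 2π(8.99×10^9)(6.06×10^-9) = 342 N/C.

342 N/C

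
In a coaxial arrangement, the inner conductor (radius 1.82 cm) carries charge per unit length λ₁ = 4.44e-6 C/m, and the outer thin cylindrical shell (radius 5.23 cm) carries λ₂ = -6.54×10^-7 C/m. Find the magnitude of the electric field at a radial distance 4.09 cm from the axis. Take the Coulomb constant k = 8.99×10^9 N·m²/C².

Take a coaxial cylindrical Gaussian surface of radius r = 4.09 cm and length L (between the conductors, 1.82 cm < r < 5.23 cm).
Only the inner wire is enclosed; the outer shell contributes nothing inside itself. λ_enc = λ₁ = 4.44×10^-6 C/m.
Applying ∮E·dA = Q_enc/ε₀ with the end caps contributing no flux:
E = 2k|λ_enc|/r = 2(8.99×10^9)(4.44×10^-6)/(0.0409) = 1.95e6 N/C.

|E| ≈ 1.95×10^6 N/C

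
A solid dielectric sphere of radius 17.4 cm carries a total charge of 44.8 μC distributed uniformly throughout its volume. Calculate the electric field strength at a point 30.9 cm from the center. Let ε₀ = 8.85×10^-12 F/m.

Take a concentric spherical Gaussian surface of radius r = 30.9 cm (r > R, so the entire charge is enclosed).
Q_enc = 44.8 μC = 4.48×10^-5 C.
Gauss's law: E·4πr² = Q_enc/ε₀.
E = |Q_enc|/(4πε₀r²) = (4.48×10^-5)/(4π·8.85×10^-12·(0.309)²) = 4.22×10^6 N/C.

|E| = 4.22e6 V/m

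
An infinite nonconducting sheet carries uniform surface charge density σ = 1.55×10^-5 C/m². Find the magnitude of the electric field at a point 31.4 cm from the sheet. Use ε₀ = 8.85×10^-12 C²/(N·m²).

The symmetry is planar: E is normal to the sheet and the same magnitude on both sides. Take a pillbox straddling the sheet with end-cap area A.
Only the two end caps contribute flux: Φ = 2EA. With Q_enc = σA, Gauss's law gives E = |σ|/(2ε₀).
E = |σ|/(2ε₀) = (1.55×10^-5)/(2·8.85×10^-12) = 8.76×10^5 N/C.

|E| ≈ 8.76×10^5 V/m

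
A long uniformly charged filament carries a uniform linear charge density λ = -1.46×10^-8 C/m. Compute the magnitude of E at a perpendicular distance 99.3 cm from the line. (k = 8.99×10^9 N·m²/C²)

E ≈ 264 N/C

By cylindrical symmetry E is radial; use a coaxial Gaussian cylinder of radius 99.3 cm and length L.
Q_enc = λL, so λ_enc = -1.46e-8 C/m.
Applying ∮E·dA = Q_enc/ε₀ with the end caps contributing no flux:
E = 2k|λ_enc|/r = 2(8.99×10^9)(1.46×10^-8)/(0.993) = 264 N/C.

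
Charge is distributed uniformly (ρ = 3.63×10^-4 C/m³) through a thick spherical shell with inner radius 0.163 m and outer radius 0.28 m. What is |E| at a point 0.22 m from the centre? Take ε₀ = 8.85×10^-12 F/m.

Take a concentric spherical Gaussian surface of radius r = 0.22 m (within the shell material, 0.163 m < r < 0.28 m).
Only the shell between 0.163 m and r is enclosed: Q_enc = ρ·(4π/3)(r³ − a³) = (3.63×10^-4)·(4π/3)·((0.22)³ − (0.163)³) = 9.606×10^-6 C.
Gauss's law: E·4πr² = Q_enc/ε₀.
E = |Q_enc|/(4πε₀r²) = (9.606×10^-6)/(4π·8.85×10^-12·(0.22)²) = 1.78×10^6 N/C.

1.78×10^6 V/m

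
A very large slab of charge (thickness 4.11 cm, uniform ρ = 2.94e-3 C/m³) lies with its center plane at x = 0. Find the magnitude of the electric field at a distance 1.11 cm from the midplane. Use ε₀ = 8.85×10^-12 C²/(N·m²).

By symmetry E is perpendicular to the slab. A Gaussian pillbox from −1.11 cm to +1.11 cm (face area A) lies entirely within the slab.
Q_enc = ρ·(2x)·A and flux = 2EA, so 2EA = 2ρxA/ε₀ ⇒ E = |ρ|x/ε₀.
E = (2.94e-3)(0.0111)/(8.85×10^-12) = 3.69e6 N/C.

|E| = 3.69e6 V/m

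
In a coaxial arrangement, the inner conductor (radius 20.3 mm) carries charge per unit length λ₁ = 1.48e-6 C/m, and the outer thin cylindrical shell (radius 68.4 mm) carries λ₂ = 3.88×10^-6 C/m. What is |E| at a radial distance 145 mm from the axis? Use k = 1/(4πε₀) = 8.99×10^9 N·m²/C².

Take a coaxial cylindrical Gaussian surface of radius r = 145 mm and length L (r > 68.4 mm, enclosing both).
λ_enc = λ₁ + λ₂ = (1.48×10^-6) + (3.88e-6) = 5.36e-6 C/m.
Gauss's law: E·2πrL = λ_enc L/ε₀.
E = 2k|λ_enc|/r = 2(8.99×10^9)(5.36e-6)/(0.145) = 6.65×10^5 N/C.

|E| ≈ 6.65×10^5 N/C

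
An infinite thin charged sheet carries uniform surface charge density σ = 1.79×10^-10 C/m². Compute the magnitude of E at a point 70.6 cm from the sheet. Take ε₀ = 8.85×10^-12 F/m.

By planar symmetry E is perpendicular to the sheet and uniform; use a Gaussian pillbox with flat faces of area A on each side of the sheet.
Flux Φ = 2EA and Q_enc = σA, so 2EA = σA/ε₀ ⇒ E = |σ|/(2ε₀), independent of distance.
E = |σ|/(2ε₀) = (1.79e-10)/(2·8.85×10^-12) = 10.1 N/C.

E ≈ 10.1 V/m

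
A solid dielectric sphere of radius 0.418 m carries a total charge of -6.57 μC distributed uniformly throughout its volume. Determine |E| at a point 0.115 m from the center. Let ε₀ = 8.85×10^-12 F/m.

By spherical symmetry E is radial; choose a Gaussian sphere of radius r = 0.115 m (r < R).
Only the charge within r is enclosed: Q_enc = Q·(r/R)³ = (-6.57 μC)·(0.115 m/0.418 m)³ = -1.368×10^-7 C.
Since E is radial and uniform over the Gaussian sphere, Φ = E·4πr² = Q_enc/ε₀.
E = |Q_enc|/(4πε₀r²) = (1.368×10^-7)/(4π·8.85×10^-12·(0.115)²) = 9.30×10^4 N/C.

E ≈ 9.30×10^4 N/C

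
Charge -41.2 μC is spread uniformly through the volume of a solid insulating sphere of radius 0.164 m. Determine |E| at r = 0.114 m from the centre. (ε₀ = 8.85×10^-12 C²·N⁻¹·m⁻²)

|E| ≈ 9.57e6 N/C

Take a concentric spherical Gaussian surface of radius r = 0.114 m (r < R).
Only the charge within r is enclosed: Q_enc = Q·(r/R)³ = (-41.2 μC)·(0.114 m/0.164 m)³ = -1.384e-5 C.
Since E is radial and uniform over the Gaussian sphere, Φ = E·4πr² = Q_enc/ε₀.
E = |Q_enc|/(4πε₀r²) = (1.384e-5)/(4π·8.85×10^-12·(0.114)²) = 9.57×10^6 N/C.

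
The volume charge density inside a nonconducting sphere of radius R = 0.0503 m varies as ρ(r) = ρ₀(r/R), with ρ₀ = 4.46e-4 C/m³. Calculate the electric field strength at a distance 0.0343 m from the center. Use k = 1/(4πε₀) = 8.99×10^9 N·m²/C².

By spherical symmetry E is radial; choose a Gaussian sphere of radius r = 0.0343 m (r < R).
Q_enc = ∫₀^r ρ(r')·4πr'² dr' = (4πρ₀/R) ∫₀^r r'^3 dr' = 4πρ₀ r^4/(4·R) = 3.856×10^-8 C.
By Gauss's law, ∮E·dA = E·4πr² = Q_enc/ε₀.
E = k|Q_enc|/r² = (8.99×10^9)(3.856×10^-8)/(0.0343)² = 2.95×10^5 N/C.

E ≈ 2.95×10^5 V/m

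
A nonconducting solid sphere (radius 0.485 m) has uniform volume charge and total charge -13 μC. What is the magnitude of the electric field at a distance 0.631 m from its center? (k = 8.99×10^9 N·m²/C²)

|E| = 2.94×10^5 V/m

Use a concentric Gaussian sphere at r = 0.631 m (r > R, so the entire charge is enclosed).
Q_enc = -13 μC = -1.30×10^-5 C.
Since E is radial and uniform over the Gaussian sphere, Φ = E·4πr² = Q_enc/ε₀.
E = k|Q_enc|/r² = (8.99×10^9)(1.30×10^-5)/(0.631)² = 2.94×10^5 N/C.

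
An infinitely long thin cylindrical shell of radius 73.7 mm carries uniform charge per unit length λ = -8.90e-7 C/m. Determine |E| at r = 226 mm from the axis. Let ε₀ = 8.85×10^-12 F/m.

E = 7.08e4 N/C

Choose a coaxial cylinder of radius r = 226 mm (arbitrary length L) as the Gaussian surface (r > 73.7 mm).
The full line charge is enclosed: λ_enc = -8.90×10^-7 C/m.
By Gauss's law (flux through the curved wall only), E·2πrL = λ_enc L/ε₀.
E = |λ_enc|/(2πε₀r) = (8.90×10^-7)/(2π·8.85×10^-12·0.226) = 7.08×10^4 N/C.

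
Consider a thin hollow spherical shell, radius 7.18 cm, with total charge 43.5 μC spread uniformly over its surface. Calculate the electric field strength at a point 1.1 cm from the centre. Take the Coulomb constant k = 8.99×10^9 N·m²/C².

|E| = 0 N/C

Use a concentric Gaussian sphere at r = 1.1 cm (inside the shell, r < 7.18 cm).
No charge lies within this surface, so Q_enc = 0 and Gauss's law gives E·4πr² = 0 ⇒ E = 0.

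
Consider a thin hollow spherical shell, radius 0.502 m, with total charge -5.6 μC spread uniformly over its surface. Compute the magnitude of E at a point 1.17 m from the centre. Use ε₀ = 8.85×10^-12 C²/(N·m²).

E = 3.68e4 V/m

By spherical symmetry E is radial; choose a Gaussian sphere of radius r = 1.17 m (r > 0.502 m).
The entire shell is enclosed: Q_enc = -5.60×10^-6 C.
Applying ∮E·dA = Q_enc/ε₀ with Φ = E(4πr²):
E = |Q_enc|/(4πε₀r²) = (5.60×10^-6)/(4π·8.85×10^-12·(1.17)²) = 3.68×10^4 N/C.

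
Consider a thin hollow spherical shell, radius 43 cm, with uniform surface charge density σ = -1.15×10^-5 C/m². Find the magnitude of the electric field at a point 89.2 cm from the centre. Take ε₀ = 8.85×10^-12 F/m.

Take a concentric spherical Gaussian surface of radius r = 89.2 cm (r > 43 cm).
The entire shell is enclosed: Q_enc = σ·4πR² = (-1.15×10^-5)·4π·(0.43)² = -2.672×10^-5 C.
By Gauss's law, ∮E·dA = E·4πr² = Q_enc/ε₀.
E = |Q_enc|/(4πε₀r²) = (2.672×10^-5)/(4π·8.85×10^-12·(0.892)²) = 3.02×10^5 N/C.

3.02e5 N/C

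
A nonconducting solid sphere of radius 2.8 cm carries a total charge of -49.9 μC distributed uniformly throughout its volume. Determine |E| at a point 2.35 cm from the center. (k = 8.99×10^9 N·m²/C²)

By spherical symmetry E is radial; choose a Gaussian sphere of radius r = 2.35 cm (r < R).
Only the charge within r is enclosed: Q_enc = Q·(r/R)³ = (-49.9 μC)·(2.35 cm/2.8 cm)³ = -2.95×10^-5 C.
Since E is radial and uniform over the Gaussian sphere, Φ = E·4πr² = Q_enc/ε₀.
E = k|Q_enc|/r² = (8.99×10^9)(2.95×10^-5)/(0.0235)² = 4.80e8 N/C.

|E| = 4.80×10^8 N/C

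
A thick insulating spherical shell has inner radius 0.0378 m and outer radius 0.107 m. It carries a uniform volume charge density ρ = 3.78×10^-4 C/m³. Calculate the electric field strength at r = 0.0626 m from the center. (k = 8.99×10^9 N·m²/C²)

E = 6.95e5 N/C

Take a concentric spherical Gaussian surface of radius r = 0.0626 m (within the shell material, 0.0378 m < r < 0.107 m).
Only the shell between 0.0378 m and r is enclosed: Q_enc = ρ·(4π/3)(r³ − a³) = (3.78×10^-4)·(4π/3)·((0.0626)³ − (0.0378)³) = 3.029×10^-7 C.
Gauss's law: E·4πr² = Q_enc/ε₀.
E = k|Q_enc|/r² = (8.99×10^9)(3.029×10^-7)/(0.0626)² = 6.95×10^5 N/C.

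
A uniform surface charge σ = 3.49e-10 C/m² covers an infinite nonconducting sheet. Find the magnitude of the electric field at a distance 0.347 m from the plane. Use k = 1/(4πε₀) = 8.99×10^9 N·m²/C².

|E| = 19.7 N/C

By planar symmetry E is perpendicular to the sheet and uniform; use a Gaussian pillbox with flat faces of area A on each side of the sheet.
Only the two end caps contribute flux: Φ = 2EA. With Q_enc = σA, Gauss's law gives E = |σ|/(2ε₀).
E = 2πk|σ| = 2π(8.99×10^9)(3.49×10^-10) = 19.7 N/C.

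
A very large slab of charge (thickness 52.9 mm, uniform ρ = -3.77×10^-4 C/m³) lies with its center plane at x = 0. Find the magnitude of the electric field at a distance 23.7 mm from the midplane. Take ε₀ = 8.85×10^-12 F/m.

E ≈ 1.01×10^6 N/C

By symmetry E is perpendicular to the slab. A Gaussian pillbox from −23.7 mm to +23.7 mm (face area A) lies entirely within the slab.
Q_enc = ρ·(2x)·A and flux = 2EA, so 2EA = 2ρxA/ε₀ ⇒ E = |ρ|x/ε₀.
E = (3.77e-4)(0.0237)/(8.85×10^-12) = 1.01e6 N/C.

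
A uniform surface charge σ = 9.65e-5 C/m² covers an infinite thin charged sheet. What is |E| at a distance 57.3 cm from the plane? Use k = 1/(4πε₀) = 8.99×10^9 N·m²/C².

|E| ≈ 5.45e6 V/m

Choose a cylindrical pillbox piercing the sheet, end faces (area A) parallel to it.
Only the two end caps contribute flux: Φ = 2EA. With Q_enc = σA, Gauss's law gives E = |σ|/(2ε₀).
E = 2πk|σ| = 2π(8.99×10^9)(9.65×10^-5) = 5.45×10^6 N/C.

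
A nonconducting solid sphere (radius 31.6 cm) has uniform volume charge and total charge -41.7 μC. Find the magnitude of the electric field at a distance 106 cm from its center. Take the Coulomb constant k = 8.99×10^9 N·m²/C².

|E| ≈ 3.34e5 N/C

By spherical symmetry E is radial; choose a Gaussian sphere of radius r = 106 cm (r > R, so the entire charge is enclosed).
Q_enc = -41.7 μC = -4.17e-5 C.
Applying ∮E·dA = Q_enc/ε₀ with Φ = E(4πr²):
E = k|Q_enc|/r² = (8.99×10^9)(4.17e-5)/(1.06)² = 3.34×10^5 N/C.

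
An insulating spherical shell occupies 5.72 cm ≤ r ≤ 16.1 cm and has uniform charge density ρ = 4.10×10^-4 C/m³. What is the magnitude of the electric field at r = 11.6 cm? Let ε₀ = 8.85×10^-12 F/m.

Take a concentric spherical Gaussian surface of radius r = 11.6 cm (within the shell material, 5.72 cm < r < 16.1 cm).
Enclosed charge is the volume from a to r: Q_enc = (4π/3)ρ(r³ − a³) = 2.359×10^-6 C.
Applying ∮E·dA = Q_enc/ε₀ with Φ = E(4πr²):
E = |Q_enc|/(4πε₀r²) = (2.359×10^-6)/(4π·8.85×10^-12·(0.116)²) = 1.58e6 N/C.

E ≈ 1.58e6 V/m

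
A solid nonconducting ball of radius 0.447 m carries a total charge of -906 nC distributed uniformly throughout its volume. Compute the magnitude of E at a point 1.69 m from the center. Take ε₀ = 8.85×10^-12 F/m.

|E| = 2.85e3 N/C

Take a concentric spherical Gaussian surface of radius r = 1.69 m (r > R, so the entire charge is enclosed).
Q_enc = -906 nC = -9.06×10^-7 C.
By Gauss's law, ∮E·dA = E·4πr² = Q_enc/ε₀.
E = |Q_enc|/(4πε₀r²) = (9.06×10^-7)/(4π·8.85×10^-12·(1.69)²) = 2.85×10^3 N/C.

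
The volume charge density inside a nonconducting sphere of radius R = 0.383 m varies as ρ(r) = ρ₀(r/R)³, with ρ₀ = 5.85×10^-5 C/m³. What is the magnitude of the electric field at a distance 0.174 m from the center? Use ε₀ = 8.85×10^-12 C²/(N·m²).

Take a concentric spherical Gaussian surface of radius r = 0.174 m (r < R).
Q_enc = ∫₀^r ρ(r')·4πr'² dr' = (4πρ₀/R³) ∫₀^r r'^5 dr' = 4πρ₀ r^6/(6·R³) = 6.052×10^-8 C.
Gauss's law: E·4πr² = Q_enc/ε₀.
E = |Q_enc|/(4πε₀r²) = (6.052×10^-8)/(4π·8.85×10^-12·(0.174)²) = 1.80×10^4 N/C.

1.80×10^4 N/C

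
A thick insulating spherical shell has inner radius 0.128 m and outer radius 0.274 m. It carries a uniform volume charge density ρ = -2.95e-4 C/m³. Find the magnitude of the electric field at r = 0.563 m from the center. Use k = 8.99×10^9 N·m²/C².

Symmetry ⇒ E = E(r) r̂. Gaussian sphere of radius r = 0.563 m (r > 0.274 m, enclosing the whole shell).
Q_enc = ρ·(4π/3)(b³ − a³) = (-2.95×10^-4)·(4π/3)·((0.274)³ − (0.128)³) = -2.283e-5 C.
By Gauss's law, ∮E·dA = E·4πr² = Q_enc/ε₀.
E = k|Q_enc|/r² = (8.99×10^9)(2.283×10^-5)/(0.563)² = 6.47×10^5 N/C.

E ≈ 6.47e5 N/C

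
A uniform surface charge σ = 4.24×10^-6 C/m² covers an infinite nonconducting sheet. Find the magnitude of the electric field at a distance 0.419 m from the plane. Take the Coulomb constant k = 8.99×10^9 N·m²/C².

By planar symmetry E is perpendicular to the sheet and uniform; use a Gaussian pillbox with flat faces of area A on each side of the sheet.
Only the two end caps contribute flux: Φ = 2EA. With Q_enc = σA, Gauss's law gives E = |σ|/(2ε₀).
E = 2πk|σ| = 2π(8.99×10^9)(4.24×10^-6) = 2.39×10^5 N/C.

E ≈ 2.39×10^5 N/C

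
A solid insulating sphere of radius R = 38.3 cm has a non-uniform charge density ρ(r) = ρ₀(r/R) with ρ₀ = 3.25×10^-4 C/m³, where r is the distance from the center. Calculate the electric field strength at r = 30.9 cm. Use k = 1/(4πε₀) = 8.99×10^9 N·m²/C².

|E| = 2.29×10^6 N/C

Take a concentric spherical Gaussian surface of radius r = 30.9 cm (r < R).
Integrate the density: Q_enc = 4π ∫₀^r ρ₀(r'/R)^1 r'² dr' = 4πρ₀ r^4/(4·R) = 2.43×10^-5 C.
By Gauss's law, ∮E·dA = E·4πr² = Q_enc/ε₀.
E = k|Q_enc|/r² = (8.99×10^9)(2.43×10^-5)/(0.309)² = 2.29×10^6 N/C.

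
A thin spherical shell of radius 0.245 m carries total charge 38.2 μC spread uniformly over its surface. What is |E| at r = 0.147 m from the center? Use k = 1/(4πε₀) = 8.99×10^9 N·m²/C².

Symmetry ⇒ E = E(r) r̂. Gaussian sphere of radius r = 0.147 m (inside the shell, r < 0.245 m).
No charge lies within this surface, so Q_enc = 0 and Gauss's law gives E·4πr² = 0 ⇒ E = 0.

E = 0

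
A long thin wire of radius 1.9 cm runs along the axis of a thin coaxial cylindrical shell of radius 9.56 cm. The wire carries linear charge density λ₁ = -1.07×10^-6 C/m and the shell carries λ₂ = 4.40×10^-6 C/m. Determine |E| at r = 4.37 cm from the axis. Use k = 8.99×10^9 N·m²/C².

Take a coaxial cylindrical Gaussian surface of radius r = 4.37 cm and length L (between the conductors, 1.9 cm < r < 9.56 cm).
Only the inner wire is enclosed; the outer shell contributes nothing inside itself. λ_enc = λ₁ = -1.07e-6 C/m.
Gauss's law: E·2πrL = λ_enc L/ε₀.
E = 2k|λ_enc|/r = 2(8.99×10^9)(1.07×10^-6)/(0.0437) = 4.40×10^5 N/C.

4.40×10^5 N/C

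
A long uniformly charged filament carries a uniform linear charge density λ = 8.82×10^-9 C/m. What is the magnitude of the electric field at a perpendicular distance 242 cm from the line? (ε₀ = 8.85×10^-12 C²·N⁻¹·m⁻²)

E ≈ 65.5 N/C

Take a coaxial cylindrical Gaussian surface of radius r = 242 cm and length L.
Q_enc = λL, so λ_enc = 8.82×10^-9 C/m.
By Gauss's law (flux through the curved wall only), E·2πrL = λ_enc L/ε₀.
E = |λ_enc|/(2πε₀r) = (8.82×10^-9)/(2π·8.85×10^-12·2.42) = 65.5 N/C.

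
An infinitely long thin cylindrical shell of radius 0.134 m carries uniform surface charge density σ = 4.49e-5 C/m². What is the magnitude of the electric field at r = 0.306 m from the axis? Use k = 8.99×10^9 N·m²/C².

Choose a coaxial cylinder of radius r = 0.306 m (arbitrary length L) as the Gaussian surface (r > 0.134 m).
The whole shell is enclosed: λ_enc = σ·2πR = (4.49×10^-5)·2π·(0.134) = 3.78×10^-5 C/m.
Gauss's law: E·2πrL = λ_enc L/ε₀.
E = 2k|λ_enc|/r = 2(8.99×10^9)(3.78e-5)/(0.306) = 2.22×10^6 N/C.

E ≈ 2.22×10^6 N/C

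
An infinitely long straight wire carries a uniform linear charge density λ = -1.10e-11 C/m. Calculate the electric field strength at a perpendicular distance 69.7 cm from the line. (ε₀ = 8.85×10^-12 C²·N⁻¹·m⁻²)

Take a coaxial cylindrical Gaussian surface of radius r = 69.7 cm and length L.
Q_enc = λL, so λ_enc = -1.10×10^-11 C/m.
Since E is radial and uniform over the curved surface, Φ = E·2πrL = Q_enc/ε₀ = λ_enc L/ε₀.
E = |λ_enc|/(2πε₀r) = (1.10×10^-11)/(2π·8.85×10^-12·0.697) = 0.284 N/C.

|E| = 0.284 N/C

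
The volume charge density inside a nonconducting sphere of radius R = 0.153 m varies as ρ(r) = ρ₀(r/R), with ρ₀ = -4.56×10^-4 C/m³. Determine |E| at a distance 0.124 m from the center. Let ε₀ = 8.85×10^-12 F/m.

Take a concentric spherical Gaussian surface of radius r = 0.124 m (r < R).
Integrate the density: Q_enc = 4π ∫₀^r ρ₀(r'/R)^1 r'² dr' = 4πρ₀ r^4/(4·R) = -2.214e-6 C.
Since E is radial and uniform over the Gaussian sphere, Φ = E·4πr² = Q_enc/ε₀.
E = |Q_enc|/(4πε₀r²) = (2.214×10^-6)/(4π·8.85×10^-12·(0.124)²) = 1.29×10^6 N/C.

|E| = 1.29×10^6 N/C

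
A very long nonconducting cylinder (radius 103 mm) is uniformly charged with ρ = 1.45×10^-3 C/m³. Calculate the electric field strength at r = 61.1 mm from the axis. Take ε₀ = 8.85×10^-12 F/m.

Choose a coaxial cylinder of radius r = 61.1 mm (arbitrary length L) as the Gaussian surface (r < R).
Charge inside radius r per length L is ρ·πr²·L, so λ_enc = ρπr² = 1.701×10^-5 C/m.
Gauss's law: E·2πrL = λ_enc L/ε₀.
E = |λ_enc|/(2πε₀r) = (1.701×10^-5)/(2π·8.85×10^-12·0.0611) = 5.01×10^6 N/C.

E = 5.01×10^6 N/C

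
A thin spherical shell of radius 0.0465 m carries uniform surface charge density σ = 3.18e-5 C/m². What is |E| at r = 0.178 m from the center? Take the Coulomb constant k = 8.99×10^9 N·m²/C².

2.45×10^5 N/C

Take a concentric spherical Gaussian surface of radius r = 0.178 m (r > 0.0465 m).
The entire shell is enclosed: Q_enc = σ·4πR² = (3.18×10^-5)·4π·(0.0465)² = 8.641×10^-7 C.
By Gauss's law, ∮E·dA = E·4πr² = Q_enc/ε₀.
E = k|Q_enc|/r² = (8.99×10^9)(8.641e-7)/(0.178)² = 2.45×10^5 N/C.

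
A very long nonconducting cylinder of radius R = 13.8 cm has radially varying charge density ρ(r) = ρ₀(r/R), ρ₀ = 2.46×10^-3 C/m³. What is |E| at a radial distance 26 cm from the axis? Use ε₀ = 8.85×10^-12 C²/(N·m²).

Choose a coaxial cylinder of radius r = 26 cm (arbitrary length L) as the Gaussian surface (r > R, full charge per length enclosed).
λ_enc = 2π ∫₀^R ρ₀(r'/R)^1 r' dr' = 2πρ₀R²/3 = 9.812e-5 C/m.
By Gauss's law (flux through the curved wall only), E·2πrL = λ_enc L/ε₀.
E = |λ_enc|/(2πε₀r) = (9.812×10^-5)/(2π·8.85×10^-12·0.26) = 6.79×10^6 N/C.

|E| ≈ 6.79×10^6 V/m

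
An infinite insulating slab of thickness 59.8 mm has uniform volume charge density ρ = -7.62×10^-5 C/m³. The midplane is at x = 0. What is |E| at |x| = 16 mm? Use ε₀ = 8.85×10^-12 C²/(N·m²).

|E| ≈ 1.38e5 V/m

By symmetry E is perpendicular to the slab. A Gaussian pillbox from −16 mm to +16 mm (face area A) lies entirely within the slab.
Q_enc = ρ·(2x)·A and flux = 2EA, so 2EA = 2ρxA/ε₀ ⇒ E = |ρ|x/ε₀.
E = (7.62e-5)(0.016)/(8.85×10^-12) = 1.38e5 N/C.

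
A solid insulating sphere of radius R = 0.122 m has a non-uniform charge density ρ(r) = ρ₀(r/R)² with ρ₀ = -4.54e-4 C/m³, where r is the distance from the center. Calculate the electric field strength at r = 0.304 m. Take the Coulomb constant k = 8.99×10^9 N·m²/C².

|E| ≈ 2.02×10^5 V/m

Take a concentric spherical Gaussian surface of radius r = 0.304 m (r > R, all charge enclosed).
Q_enc = 4π ∫₀^R ρ₀(r'/R)^2 r'² dr' = 4πρ₀R³/5 = -2.072×10^-6 C.
Gauss's law: E·4πr² = Q_enc/ε₀.
E = k|Q_enc|/r² = (8.99×10^9)(2.072×10^-6)/(0.304)² = 2.02e5 N/C.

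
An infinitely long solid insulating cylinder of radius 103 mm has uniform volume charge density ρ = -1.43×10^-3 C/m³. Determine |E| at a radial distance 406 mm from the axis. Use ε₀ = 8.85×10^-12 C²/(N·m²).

E = 2.11×10^6 V/m

Coaxial Gaussian cylinder, radius r = 406 mm, length L (r > 103 mm, full cross-section enclosed).
λ_enc = ρ·πR² = (-1.43×10^-3)π(0.103)² = -4.766×10^-5 C/m.
Since E is radial and uniform over the curved surface, Φ = E·2πrL = Q_enc/ε₀ = λ_enc L/ε₀.
E = |λ_enc|/(2πε₀r) = (4.766e-5)/(2π·8.85×10^-12·0.406) = 2.11×10^6 N/C.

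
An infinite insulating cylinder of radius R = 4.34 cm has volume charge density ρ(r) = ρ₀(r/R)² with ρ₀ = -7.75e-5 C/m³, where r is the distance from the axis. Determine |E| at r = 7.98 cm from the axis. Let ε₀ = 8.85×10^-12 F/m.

|E| ≈ 5.17×10^4 N/C

By cylindrical symmetry E is radial; use a coaxial Gaussian cylinder of radius 7.98 cm and length L (r > R, full charge per length enclosed).
λ_enc = 2π ∫₀^R ρ₀(r'/R)^2 r' dr' = 2πρ₀R²/4 = -2.293×10^-7 C/m.
Gauss's law: E·2πrL = λ_enc L/ε₀.
E = |λ_enc|/(2πε₀r) = (2.293×10^-7)/(2π·8.85×10^-12·0.0798) = 5.17×10^4 N/C.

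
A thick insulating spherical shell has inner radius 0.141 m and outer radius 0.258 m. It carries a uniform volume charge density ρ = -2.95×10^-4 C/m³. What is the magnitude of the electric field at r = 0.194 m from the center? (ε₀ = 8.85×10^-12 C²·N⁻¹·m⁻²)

By spherical symmetry E is radial; choose a Gaussian sphere of radius r = 0.194 m (within the shell material, 0.141 m < r < 0.258 m).
Enclosed charge is the volume from a to r: Q_enc = (4π/3)ρ(r³ − a³) = -5.558e-6 C.
Applying ∮E·dA = Q_enc/ε₀ with Φ = E(4πr²):
E = |Q_enc|/(4πε₀r²) = (5.558×10^-6)/(4π·8.85×10^-12·(0.194)²) = 1.33×10^6 N/C.

1.33×10^6 N/C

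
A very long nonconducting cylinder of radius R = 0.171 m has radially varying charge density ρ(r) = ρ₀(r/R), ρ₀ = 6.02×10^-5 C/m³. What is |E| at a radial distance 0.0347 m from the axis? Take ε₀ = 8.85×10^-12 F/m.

Take a coaxial cylindrical Gaussian surface of radius r = 0.0347 m and length L (r < R).
Integrating ρ over the cross-section to radius r: λ_enc = (2πρ₀/R) ∫₀^r r'^2 dr' = 2πρ₀ r^3/(3·R) = 3.081×10^-8 C/m.
Gauss's law: E·2πrL = λ_enc L/ε₀.
E = |λ_enc|/(2πε₀r) = (3.081×10^-8)/(2π·8.85×10^-12·0.0347) = 1.60×10^4 N/C.

E ≈ 1.60×10^4 N/C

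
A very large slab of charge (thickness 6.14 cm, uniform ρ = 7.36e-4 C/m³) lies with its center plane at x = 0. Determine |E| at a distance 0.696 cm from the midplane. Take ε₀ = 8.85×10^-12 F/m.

By symmetry E is perpendicular to the slab. A Gaussian pillbox from −0.696 cm to +0.696 cm (face area A) lies entirely within the slab.
Q_enc = ρ·(2x)·A and flux = 2EA, so 2EA = 2ρxA/ε₀ ⇒ E = |ρ|x/ε₀.
E = (7.36×10^-4)(0.00696)/(8.85×10^-12) = 5.79×10^5 N/C.

5.79e5 N/C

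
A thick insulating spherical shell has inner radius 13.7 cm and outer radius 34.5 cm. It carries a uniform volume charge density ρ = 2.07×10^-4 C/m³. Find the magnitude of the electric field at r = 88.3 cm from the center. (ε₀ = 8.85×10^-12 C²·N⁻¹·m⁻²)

E ≈ 3.85×10^5 N/C

Use a concentric Gaussian sphere at r = 88.3 cm (r > 34.5 cm, enclosing the whole shell).
Q_enc = ρ·(4π/3)(b³ − a³) = (2.07×10^-4)·(4π/3)·((0.345)³ − (0.137)³) = 3.338e-5 C.
By Gauss's law, ∮E·dA = E·4πr² = Q_enc/ε₀.
E = |Q_enc|/(4πε₀r²) = (3.338×10^-5)/(4π·8.85×10^-12·(0.883)²) = 3.85e5 N/C.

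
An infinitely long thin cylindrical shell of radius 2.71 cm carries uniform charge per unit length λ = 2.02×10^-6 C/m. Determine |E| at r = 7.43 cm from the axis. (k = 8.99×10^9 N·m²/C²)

|E| = 4.89e5 N/C

By cylindrical symmetry E is radial; use a coaxial Gaussian cylinder of radius 7.43 cm and length L (r > 2.71 cm).
The full line charge is enclosed: λ_enc = 2.02e-6 C/m.
By Gauss's law (flux through the curved wall only), E·2πrL = λ_enc L/ε₀.
E = 2k|λ_enc|/r = 2(8.99×10^9)(2.02e-6)/(0.0743) = 4.89×10^5 N/C.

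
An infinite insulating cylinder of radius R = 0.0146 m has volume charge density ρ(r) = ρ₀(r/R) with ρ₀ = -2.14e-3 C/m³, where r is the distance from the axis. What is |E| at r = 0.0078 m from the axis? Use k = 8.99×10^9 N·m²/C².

|E| = 3.36e5 V/m

Take a coaxial cylindrical Gaussian surface of radius r = 0.0078 m and length L (r < R).
Integrating ρ over the cross-section to radius r: λ_enc = (2πρ₀/R) ∫₀^r r'^2 dr' = 2πρ₀ r^3/(3·R) = -1.457×10^-7 C/m.
Since E is radial and uniform over the curved surface, Φ = E·2πrL = Q_enc/ε₀ = λ_enc L/ε₀.
E = 2k|λ_enc|/r = 2(8.99×10^9)(1.457e-7)/(0.0078) = 3.36×10^5 N/C.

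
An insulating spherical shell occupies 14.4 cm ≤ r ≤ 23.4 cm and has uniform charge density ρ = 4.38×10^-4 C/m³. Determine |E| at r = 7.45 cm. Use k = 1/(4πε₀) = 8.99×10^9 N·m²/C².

|E| = 0 N/C

Symmetry ⇒ E = E(r) r̂. Gaussian sphere of radius r = 7.45 cm (r < 14.4 cm, inside the empty cavity).
Q_enc = 0 (all charge lies at larger r); Gauss's law gives E = 0.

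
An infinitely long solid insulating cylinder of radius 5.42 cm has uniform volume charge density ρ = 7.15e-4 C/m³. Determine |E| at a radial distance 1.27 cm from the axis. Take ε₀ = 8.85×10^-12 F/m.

By cylindrical symmetry E is radial; use a coaxial Gaussian cylinder of radius 1.27 cm and length L (r < R).
Enclosed charge per unit length: λ_enc = ρ·πr² = (7.15e-4)π(0.0127)² = 3.623×10^-7 C/m.
Since E is radial and uniform over the curved surface, Φ = E·2πrL = Q_enc/ε₀ = λ_enc L/ε₀.
E = |λ_enc|/(2πε₀r) = (3.623×10^-7)/(2π·8.85×10^-12·0.0127) = 5.13e5 N/C.

|E| ≈ 5.13×10^5 N/C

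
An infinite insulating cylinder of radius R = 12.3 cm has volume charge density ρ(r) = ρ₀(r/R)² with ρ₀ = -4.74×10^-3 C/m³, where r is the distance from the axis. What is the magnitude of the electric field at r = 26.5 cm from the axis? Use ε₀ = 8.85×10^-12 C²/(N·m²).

E = 7.64e6 N/C

Take a coaxial cylindrical Gaussian surface of radius r = 26.5 cm and length L (r > R, full charge per length enclosed).
λ_enc = 2π ∫₀^R ρ₀(r'/R)^2 r' dr' = 2πρ₀R²/4 = -1.126e-4 C/m.
Gauss's law: E·2πrL = λ_enc L/ε₀.
E = |λ_enc|/(2πε₀r) = (1.126e-4)/(2π·8.85×10^-12·0.265) = 7.64e6 N/C.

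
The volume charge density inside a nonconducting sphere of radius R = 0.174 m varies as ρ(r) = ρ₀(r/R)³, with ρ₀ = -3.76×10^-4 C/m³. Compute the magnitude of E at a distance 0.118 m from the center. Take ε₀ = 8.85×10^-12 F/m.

Take a concentric spherical Gaussian surface of radius r = 0.118 m (r < R).
Integrate the density: Q_enc = 4π ∫₀^r ρ₀(r'/R)^3 r'² dr' = 4πρ₀ r^6/(6·R³) = -4.035e-7 C.
Gauss's law: E·4πr² = Q_enc/ε₀.
E = |Q_enc|/(4πε₀r²) = (4.035×10^-7)/(4π·8.85×10^-12·(0.118)²) = 2.61×10^5 N/C.

2.61e5 N/C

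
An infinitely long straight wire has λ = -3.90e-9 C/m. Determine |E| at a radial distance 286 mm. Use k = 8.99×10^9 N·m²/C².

E = 245 N/C

Choose a coaxial cylinder of radius r = 286 mm (arbitrary length L) as the Gaussian surface.
Q_enc = λL, so λ_enc = -3.90×10^-9 C/m.
By Gauss's law (flux through the curved wall only), E·2πrL = λ_enc L/ε₀.
E = 2k|λ_enc|/r = 2(8.99×10^9)(3.90×10^-9)/(0.286) = 245 N/C.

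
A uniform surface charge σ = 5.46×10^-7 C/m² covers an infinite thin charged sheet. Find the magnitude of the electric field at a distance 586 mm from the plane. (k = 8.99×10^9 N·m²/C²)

E = 3.08e4 N/C

Choose a cylindrical pillbox piercing the sheet, end faces (area A) parallel to it.
Only the two end caps contribute flux: Φ = 2EA. With Q_enc = σA, Gauss's law gives E = |σ|/(2ε₀).
E = 2πk|σ| = 2π(8.99×10^9)(5.46×10^-7) = 3.08×10^4 N/C.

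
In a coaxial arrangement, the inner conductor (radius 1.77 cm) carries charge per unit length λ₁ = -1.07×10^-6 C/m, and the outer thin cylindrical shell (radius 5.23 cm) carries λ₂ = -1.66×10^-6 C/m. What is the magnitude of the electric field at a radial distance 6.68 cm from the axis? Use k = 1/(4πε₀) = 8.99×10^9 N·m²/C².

Choose a coaxial cylinder of radius r = 6.68 cm (arbitrary length L) as the Gaussian surface (r > 5.23 cm, enclosing both).
λ_enc = λ₁ + λ₂ = (-1.07×10^-6) + (-1.66e-6) = -2.73e-6 C/m.
Applying ∮E·dA = Q_enc/ε₀ with the end caps contributing no flux:
E = 2k|λ_enc|/r = 2(8.99×10^9)(2.73×10^-6)/(0.0668) = 7.35×10^5 N/C.

E = 7.35e5 N/C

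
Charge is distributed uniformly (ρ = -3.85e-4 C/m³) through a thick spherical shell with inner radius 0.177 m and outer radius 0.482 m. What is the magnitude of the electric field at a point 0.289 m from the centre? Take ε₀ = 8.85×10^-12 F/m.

Take a concentric spherical Gaussian surface of radius r = 0.289 m (within the shell material, 0.177 m < r < 0.482 m).
Enclosed charge is the volume from a to r: Q_enc = (4π/3)ρ(r³ − a³) = -2.998×10^-5 C.
Gauss's law: E·4πr² = Q_enc/ε₀.
E = |Q_enc|/(4πε₀r²) = (2.998×10^-5)/(4π·8.85×10^-12·(0.289)²) = 3.23e6 N/C.

E = 3.23×10^6 N/C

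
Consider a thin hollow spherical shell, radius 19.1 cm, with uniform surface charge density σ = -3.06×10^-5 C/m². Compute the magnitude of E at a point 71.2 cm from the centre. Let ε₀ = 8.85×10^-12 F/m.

Symmetry ⇒ E = E(r) r̂. Gaussian sphere of radius r = 71.2 cm (r > 19.1 cm).
The entire shell is enclosed: Q_enc = σ·4πR² = (-3.06×10^-5)·4π·(0.191)² = -1.403×10^-5 C.
Since E is radial and uniform over the Gaussian sphere, Φ = E·4πr² = Q_enc/ε₀.
E = |Q_enc|/(4πε₀r²) = (1.403×10^-5)/(4π·8.85×10^-12·(0.712)²) = 2.49×10^5 N/C.

|E| ≈ 2.49×10^5 N/C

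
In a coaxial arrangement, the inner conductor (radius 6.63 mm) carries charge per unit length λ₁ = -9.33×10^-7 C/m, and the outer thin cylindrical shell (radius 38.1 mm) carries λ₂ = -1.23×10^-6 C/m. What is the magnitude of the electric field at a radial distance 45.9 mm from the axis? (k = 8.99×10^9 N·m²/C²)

Coaxial Gaussian cylinder, radius r = 45.9 mm, length L (r > 38.1 mm, enclosing both).
λ_enc = λ₁ + λ₂ = (-9.33×10^-7) + (-1.23e-6) = -2.163×10^-6 C/m.
Applying ∮E·dA = Q_enc/ε₀ with the end caps contributing no flux:
E = 2k|λ_enc|/r = 2(8.99×10^9)(2.163×10^-6)/(0.0459) = 8.47×10^5 N/C.

E = 8.47×10^5 N/C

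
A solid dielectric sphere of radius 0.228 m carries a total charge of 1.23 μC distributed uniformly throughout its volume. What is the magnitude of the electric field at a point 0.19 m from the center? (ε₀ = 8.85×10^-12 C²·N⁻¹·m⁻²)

By spherical symmetry E is radial; choose a Gaussian sphere of radius r = 0.19 m (r < R).
Only the charge within r is enclosed: Q_enc = Q·(r/R)³ = (1.23 μC)·(0.19 m/0.228 m)³ = 7.118e-7 C.
Applying ∮E·dA = Q_enc/ε₀ with Φ = E(4πr²):
E = |Q_enc|/(4πε₀r²) = (7.118×10^-7)/(4π·8.85×10^-12·(0.19)²) = 1.77×10^5 N/C.

E = 1.77×10^5 N/C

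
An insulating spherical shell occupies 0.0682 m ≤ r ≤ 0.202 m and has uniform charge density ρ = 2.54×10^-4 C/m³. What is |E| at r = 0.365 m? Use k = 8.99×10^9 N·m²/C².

Use a concentric Gaussian sphere at r = 0.365 m (r > 0.202 m, enclosing the whole shell).
Q_enc = ρ·(4π/3)(b³ − a³) = (2.54×10^-4)·(4π/3)·((0.202)³ − (0.0682)³) = 8.432×10^-6 C.
By Gauss's law, ∮E·dA = E·4πr² = Q_enc/ε₀.
E = k|Q_enc|/r² = (8.99×10^9)(8.432×10^-6)/(0.365)² = 5.69×10^5 N/C.

|E| = 5.69e5 V/m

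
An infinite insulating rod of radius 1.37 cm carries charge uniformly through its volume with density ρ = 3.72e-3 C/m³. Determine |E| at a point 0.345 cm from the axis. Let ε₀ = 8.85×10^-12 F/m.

Choose a coaxial cylinder of radius r = 0.345 cm (arbitrary length L) as the Gaussian surface (r < R).
Charge inside radius r per length L is ρ·πr²·L, so λ_enc = ρπr² = 1.391×10^-7 C/m.
Since E is radial and uniform over the curved surface, Φ = E·2πrL = Q_enc/ε₀ = λ_enc L/ε₀.
E = |λ_enc|/(2πε₀r) = (1.391e-7)/(2π·8.85×10^-12·0.00345) = 7.25×10^5 N/C.

|E| = 7.25×10^5 N/C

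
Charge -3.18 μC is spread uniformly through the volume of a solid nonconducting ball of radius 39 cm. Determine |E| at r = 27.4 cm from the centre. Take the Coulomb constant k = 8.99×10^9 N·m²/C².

|E| = 1.32e5 V/m

Symmetry ⇒ E = E(r) r̂. Gaussian sphere of radius r = 27.4 cm (r < R).
For a uniform sphere the enclosed fraction is (r/R)³, so Q_enc = (-3.18 μC)(0.274/0.39)³ = -1.103×10^-6 C.
Since E is radial and uniform over the Gaussian sphere, Φ = E·4πr² = Q_enc/ε₀.
E = k|Q_enc|/r² = (8.99×10^9)(1.103e-6)/(0.274)² = 1.32×10^5 N/C.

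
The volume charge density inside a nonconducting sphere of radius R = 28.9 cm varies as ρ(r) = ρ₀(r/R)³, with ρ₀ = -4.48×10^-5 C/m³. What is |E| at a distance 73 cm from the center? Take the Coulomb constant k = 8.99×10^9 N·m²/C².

|E| ≈ 3.82e4 N/C

Take a concentric spherical Gaussian surface of radius r = 73 cm (r > R, all charge enclosed).
Q_enc = 4π ∫₀^R ρ₀(r'/R)^3 r'² dr' = 4πρ₀R³/6 = -2.265×10^-6 C.
By Gauss's law, ∮E·dA = E·4πr² = Q_enc/ε₀.
E = k|Q_enc|/r² = (8.99×10^9)(2.265e-6)/(0.73)² = 3.82×10^4 N/C.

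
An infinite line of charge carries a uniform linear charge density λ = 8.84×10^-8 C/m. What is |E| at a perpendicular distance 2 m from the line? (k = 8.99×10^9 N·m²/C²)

Take a coaxial cylindrical Gaussian surface of radius r = 2 m and length L.
Q_enc = λL, so λ_enc = 8.84×10^-8 C/m.
By Gauss's law (flux through the curved wall only), E·2πrL = λ_enc L/ε₀.
E = 2k|λ_enc|/r = 2(8.99×10^9)(8.84e-8)/(2) = 795 N/C.

E ≈ 795 V/m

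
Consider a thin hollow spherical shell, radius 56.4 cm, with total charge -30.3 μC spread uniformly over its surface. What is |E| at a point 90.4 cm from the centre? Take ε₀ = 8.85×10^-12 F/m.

3.33×10^5 V/m

Take a concentric spherical Gaussian surface of radius r = 90.4 cm (r > 56.4 cm).
The entire shell is enclosed: Q_enc = -3.03×10^-5 C.
Gauss's law: E·4πr² = Q_enc/ε₀.
E = |Q_enc|/(4πε₀r²) = (3.03×10^-5)/(4π·8.85×10^-12·(0.904)²) = 3.33e5 N/C.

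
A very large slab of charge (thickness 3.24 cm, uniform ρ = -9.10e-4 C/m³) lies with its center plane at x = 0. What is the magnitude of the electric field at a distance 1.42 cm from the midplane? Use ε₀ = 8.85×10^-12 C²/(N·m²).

By symmetry E is perpendicular to the slab. A Gaussian pillbox from −1.42 cm to +1.42 cm (face area A) lies entirely within the slab.
Q_enc = ρ·(2x)·A and flux = 2EA, so 2EA = 2ρxA/ε₀ ⇒ E = |ρ|x/ε₀.
E = (9.10×10^-4)(0.0142)/(8.85×10^-12) = 1.46×10^6 N/C.

|E| ≈ 1.46e6 N/C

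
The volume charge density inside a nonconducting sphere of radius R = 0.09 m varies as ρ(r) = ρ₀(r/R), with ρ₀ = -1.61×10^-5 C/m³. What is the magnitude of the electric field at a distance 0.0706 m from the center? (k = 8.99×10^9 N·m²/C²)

|E| ≈ 2.52×10^4 N/C

By spherical symmetry E is radial; choose a Gaussian sphere of radius r = 0.0706 m (r < R).
Q_enc = ∫₀^r ρ(r')·4πr'² dr' = (4πρ₀/R) ∫₀^r r'^3 dr' = 4πρ₀ r^4/(4·R) = -1.396×10^-8 C.
By Gauss's law, ∮E·dA = E·4πr² = Q_enc/ε₀.
E = k|Q_enc|/r² = (8.99×10^9)(1.396×10^-8)/(0.0706)² = 2.52×10^4 N/C.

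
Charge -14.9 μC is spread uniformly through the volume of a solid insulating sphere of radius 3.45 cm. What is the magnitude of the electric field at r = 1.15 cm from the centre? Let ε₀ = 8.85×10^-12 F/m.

E = 3.75×10^7 N/C

By spherical symmetry E is radial; choose a Gaussian sphere of radius r = 1.15 cm (r < R).
For a uniform sphere the enclosed fraction is (r/R)³, so Q_enc = (-14.9 μC)(0.0115/0.0345)³ = -5.519×10^-7 C.
By Gauss's law, ∮E·dA = E·4πr² = Q_enc/ε₀.
E = |Q_enc|/(4πε₀r²) = (5.519e-7)/(4π·8.85×10^-12·(0.0115)²) = 3.75×10^7 N/C.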